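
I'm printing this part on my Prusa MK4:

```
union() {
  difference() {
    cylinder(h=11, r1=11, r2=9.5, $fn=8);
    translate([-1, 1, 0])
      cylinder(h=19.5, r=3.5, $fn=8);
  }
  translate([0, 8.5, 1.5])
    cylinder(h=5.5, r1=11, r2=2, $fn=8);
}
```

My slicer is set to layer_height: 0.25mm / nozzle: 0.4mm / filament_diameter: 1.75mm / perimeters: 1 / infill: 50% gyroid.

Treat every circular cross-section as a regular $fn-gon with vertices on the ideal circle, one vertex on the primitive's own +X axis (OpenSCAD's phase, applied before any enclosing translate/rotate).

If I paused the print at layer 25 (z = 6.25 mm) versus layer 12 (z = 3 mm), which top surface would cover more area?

layer 12 (z = 3 mm)

Layer 25 (z = 6.25): the cone contributes a regular 8-gon of circumradius 10.148 (interpolated between r1=11 and r2=9.5 at t=0.568) (area = (8/2)·10.148²·sin(360°/8) = 291.26 mm²); the r=3.5 cylinder at (-1, 1) contributes a regular 8-gon of circumradius 3.5 (area = (8/2)·3.500²·sin(360°/8) = 34.65 mm²); After the difference (first − rest): starting from the cone (291.26 mm²), the r=3.5 cylinder at (-1, 1) lies wholly inside it (removes its full 34.65 mm² and its 21.43 mm outline becomes a hole wall) — area = 256.61 mm²; the cone at (0, 8.5): at t=0.864 of its height the radius interpolates to r₁+(r₂−r₁)t = 3.227, giving a regular 8-gon of that circumradius (area = (8/2)·3.227²·sin(360°/8) = 29.46 mm²); Taking the union: the regions partially overlap — summed areas 286.07 mm² minus the doubly-counted overlap 21.00 mm² gives 265.07 mm² — area = 265.07 mm². So its area = 265.07 mm². Layer 12 (z = 3): the cone contributes a regular 8-gon of circumradius 10.591 (interpolated between r1=11 and r2=9.5 at t=0.273) (area = (8/2)·10.591²·sin(360°/8) = 317.26 mm²); the r=3.5 cylinder at (-1, 1) contributes a regular 8-gon of circumradius 3.5 (area = (8/2)·3.500²·sin(360°/8) = 34.65 mm²); Subtracting the remaining from the first: starting from the cone (317.26 mm²), the r=3.5 cylinder at (-1, 1) lies wholly inside it (removes its full 34.65 mm² and its 21.43 mm outline becomes a hole wall) — area = 282.61 mm²; the cone at (0, 8.5): at t=0.273 of its height the radius interpolates to r₁+(r₂−r₁)t = 8.545, giving a regular 8-gon of that circumradius (area = (8/2)·8.545²·sin(360°/8) = 206.55 mm²); Taking the union: the regions partially overlap — summed areas 489.15 mm² minus the doubly-counted overlap 89.88 mm² gives 399.27 mm² — area = 399.27 mm². So its area = 399.27 mm². Layer 12 is larger (399.27 vs 265.07 mm²).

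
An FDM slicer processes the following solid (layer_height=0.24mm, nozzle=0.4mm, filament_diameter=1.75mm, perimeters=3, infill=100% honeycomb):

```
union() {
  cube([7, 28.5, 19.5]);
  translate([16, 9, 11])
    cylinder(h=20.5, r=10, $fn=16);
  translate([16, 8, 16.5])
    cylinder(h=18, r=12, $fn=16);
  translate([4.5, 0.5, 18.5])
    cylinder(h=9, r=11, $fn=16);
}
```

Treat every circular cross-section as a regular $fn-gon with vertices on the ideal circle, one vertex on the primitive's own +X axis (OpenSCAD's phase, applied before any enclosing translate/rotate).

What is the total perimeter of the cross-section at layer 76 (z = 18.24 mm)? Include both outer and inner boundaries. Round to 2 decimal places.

At z = 18.24 mm: the 7×28.5 cube contributes its full rectangle (perimeter 71.00 mm); the r=10 cylinder at (16, 9) gives a regular 16-gon of circumradius 10 (constant along its height) (perimeter = 2·16·10.000·sin(180°/16) = 62.43 mm); the r=12 cylinder at (16, 8) gives a regular 16-gon of circumradius 12 (constant along its height) (perimeter = 2·16·12.000·sin(180°/16) = 74.91 mm); the cylinder at (4.5, 0.5) is not intersected at this z (z outside [18.5, 27.5]); Combining (union): the regions partially overlap (shared area 336.02 mm²), so the edge portions inside another operand are dropped and the merged outline is re-measured after clipping — boundary = 113.61 mm. Overall, the cross-section is a single solid region. Total boundary length (outer) = 113.61 mm.

113.61 mm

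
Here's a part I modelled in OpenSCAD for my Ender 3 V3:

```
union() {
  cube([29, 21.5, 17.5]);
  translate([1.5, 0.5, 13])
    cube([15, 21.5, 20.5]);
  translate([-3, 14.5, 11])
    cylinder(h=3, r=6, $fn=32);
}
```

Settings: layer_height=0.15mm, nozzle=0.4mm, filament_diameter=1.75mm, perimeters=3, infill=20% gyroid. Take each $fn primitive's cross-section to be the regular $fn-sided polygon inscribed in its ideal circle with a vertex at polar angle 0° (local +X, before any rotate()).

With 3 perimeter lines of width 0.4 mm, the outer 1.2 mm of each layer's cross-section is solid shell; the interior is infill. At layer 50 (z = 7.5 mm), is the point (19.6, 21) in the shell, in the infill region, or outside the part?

shell

At z = 7.5 mm: the cube is present — its section is the full 29×21.5 rectangle; the cube at (1.5, 0.5) does not reach this height (z outside [13, 33.5]); the cylinder at (-3, 14.5) is absent (z outside [11, 14]); Merging all regions: only the 29×21.5 cube is present, so the union is just that shape — 1 connected region. Overall, the cross-section is a single solid region. The nearest boundary edge runs (29.00, 21.50)→(0.00, 21.50); distance from the point to it = 0.50 mm. The point is inside the cross-section, 0.50 mm from the nearest boundary — within the 1.2 mm shell band (3 × 0.4).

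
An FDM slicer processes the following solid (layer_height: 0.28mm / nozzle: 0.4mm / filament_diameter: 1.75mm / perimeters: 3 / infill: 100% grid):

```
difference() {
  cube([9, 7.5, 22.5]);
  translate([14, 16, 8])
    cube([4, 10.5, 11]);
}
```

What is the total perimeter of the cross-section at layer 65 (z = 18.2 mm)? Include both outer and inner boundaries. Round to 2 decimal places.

33.00 mm

At z = 18.2 mm: the cube (footprint 9×7.5) is included at this height (perimeter 33.00 mm); the 4×10.5 cube at (14, 16) contributes its full rectangle (perimeter 29.00 mm); Subtracting the remaining from the first: starting from the 9×7.5 cube, the 4×10.5 cube at (14, 16) misses the remaining region (no effect) — boundary = 33.00 mm. Overall, the cross-section is a single solid region. Total boundary length (outer) = 33.00 mm.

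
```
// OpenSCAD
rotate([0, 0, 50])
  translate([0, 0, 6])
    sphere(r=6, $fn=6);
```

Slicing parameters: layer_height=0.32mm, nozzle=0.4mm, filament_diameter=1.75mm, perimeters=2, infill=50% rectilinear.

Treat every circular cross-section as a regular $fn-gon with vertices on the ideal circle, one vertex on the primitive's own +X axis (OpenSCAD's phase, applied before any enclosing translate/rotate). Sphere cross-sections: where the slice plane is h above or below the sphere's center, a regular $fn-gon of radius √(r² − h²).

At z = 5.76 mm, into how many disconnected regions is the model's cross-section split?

1

At z = 5.76 mm: the r=6 sphere contributes a regular 6-gon of circumradius √(6²−0.24²) = 5.995; (whole slice rotated 50° about Z — lengths, areas and connectivity unchanged). The result has 1 disconnected region.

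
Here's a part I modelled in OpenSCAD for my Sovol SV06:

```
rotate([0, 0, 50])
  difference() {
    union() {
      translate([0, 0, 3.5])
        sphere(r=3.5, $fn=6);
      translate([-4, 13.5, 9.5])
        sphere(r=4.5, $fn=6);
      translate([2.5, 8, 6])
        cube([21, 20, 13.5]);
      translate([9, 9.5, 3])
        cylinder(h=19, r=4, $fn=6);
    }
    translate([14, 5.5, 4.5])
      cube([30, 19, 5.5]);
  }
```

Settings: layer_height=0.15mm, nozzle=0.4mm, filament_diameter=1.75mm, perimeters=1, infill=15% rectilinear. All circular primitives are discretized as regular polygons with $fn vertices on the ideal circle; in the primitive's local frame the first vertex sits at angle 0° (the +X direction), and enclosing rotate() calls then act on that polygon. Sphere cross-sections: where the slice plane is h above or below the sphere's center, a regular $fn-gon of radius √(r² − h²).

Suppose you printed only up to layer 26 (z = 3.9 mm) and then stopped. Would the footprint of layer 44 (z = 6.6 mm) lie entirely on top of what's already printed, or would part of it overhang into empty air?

Compare the two slices. At z = 3.9: the r=3.5 sphere contributes a regular 6-gon of circumradius √(3.5²−0.4²) = 3.477 (area = (6/2)·3.477²·sin(360°/6) = 31.41 mm²); the sphere at (-4, 13.5) is not intersected at this z (|z−center|=5.600 > r=4.5); the cube at (2.5, 8) does not reach this height (z outside [6, 19.5]); the r=4 cylinder at (9, 9.5) contributes a regular 6-gon of circumradius 4 (area = (6/2)·4.000²·sin(360°/6) = 41.57 mm²); Merging all regions: the 2 present regions are separate (no shared area or edge), so areas and boundary lengths simply add and each stays a separate island — area = 72.98 mm²; the cube at (14, 5.5) is not intersected at this z (z outside [4.5, 10]); Taking the first minus the rest: none of the subtracted shapes is present at this height, so that combined region is unchanged — area = 72.98 mm²; (rotated 50° about Z; rotation is an isometry so areas/perimeters/island counts are preserved). At z = 6.6: the r=3.5 sphere slices to a regular 6-gon of circumradius 1.625 (√(r²−h²) with h=3.1 from center) (area = (6/2)·1.625²·sin(360°/6) = 6.86 mm²); the r=4.5 sphere at (-4, 13.5) slices to a regular 6-gon of circumradius 3.441 (√(r²−h²) with h=2.9 from center) (area = (6/2)·3.441²·sin(360°/6) = 30.76 mm²); the cube at (2.5, 8) is present — its section is the full 21×20 rectangle (area 420.00 mm²); the r=4 cylinder at (9, 9.5) gives a regular 6-gon of circumradius 4 (constant along its height) (area = (6/2)·4.000²·sin(360°/6) = 41.57 mm²); Merging all regions: the regions partially overlap — summed areas 499.19 mm² minus the doubly-counted overlap 31.49 mm² gives 467.70 mm² — area = 467.70 mm²; the cube at (14, 5.5) (footprint 30×19) is included at this height (area 570.00 mm²); After the difference (first − rest): starting from that combined region (467.70 mm²), the 30×19 cube at (14, 5.5) partially overlaps it — only the 156.75 mm² overlap (of its 570.00 mm²) is removed, clipping the outline — area = 310.95 mm²; (whole slice rotated 50° about Z — lengths, areas and connectivity unchanged). Checking containment: at z = 6.6 the cross-section extends beyond the z = 3.9 cross-section by about 262.53 mm².

part overhangs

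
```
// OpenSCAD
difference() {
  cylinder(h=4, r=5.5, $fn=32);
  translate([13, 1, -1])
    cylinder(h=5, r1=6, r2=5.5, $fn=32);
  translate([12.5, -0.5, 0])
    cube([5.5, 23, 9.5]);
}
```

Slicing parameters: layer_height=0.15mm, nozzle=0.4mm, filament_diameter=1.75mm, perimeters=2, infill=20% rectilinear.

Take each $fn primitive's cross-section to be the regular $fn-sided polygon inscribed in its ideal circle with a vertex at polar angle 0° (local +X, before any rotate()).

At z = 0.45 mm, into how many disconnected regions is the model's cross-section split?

1

At z = 0.45 mm: the r=5.5 cylinder contributes a regular 32-gon of circumradius 5.5; the cone at (13, 1): at t=0.290 of its height the radius interpolates to r₁+(r₂−r₁)t = 5.855, giving a regular 32-gon of that circumradius; the 5.5×23 cube at (12.5, -0.5) contributes its full rectangle; Subtracting the remaining from the first: starting from the r=5.5 cylinder, the cone at (13, 1) misses the remaining region (no effect); the 5.5×23 cube at (12.5, -0.5) misses the remaining region (no effect) — 1 connected region. The result has 1 disconnected region.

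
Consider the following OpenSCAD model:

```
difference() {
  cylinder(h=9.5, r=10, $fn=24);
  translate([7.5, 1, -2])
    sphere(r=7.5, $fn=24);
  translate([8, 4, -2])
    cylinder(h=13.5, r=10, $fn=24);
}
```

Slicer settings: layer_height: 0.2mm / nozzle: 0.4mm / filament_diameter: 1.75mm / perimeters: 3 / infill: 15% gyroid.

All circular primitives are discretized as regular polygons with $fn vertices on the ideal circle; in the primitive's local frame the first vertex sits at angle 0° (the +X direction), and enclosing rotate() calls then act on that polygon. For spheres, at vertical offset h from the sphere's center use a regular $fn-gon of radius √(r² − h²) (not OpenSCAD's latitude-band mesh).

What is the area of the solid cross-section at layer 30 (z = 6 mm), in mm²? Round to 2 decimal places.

At z = 6 mm: the r=10 cylinder contributes a regular 24-gon of circumradius 10 (area = (24/2)·10.000²·sin(360°/24) = 310.58 mm²); the sphere at (7.5, 1) is absent (|z−center|=8.000 > r=7.5); the r=10 cylinder at (8, 4) gives a regular 24-gon of circumradius 10 (constant along its height) (area = (24/2)·10.000²·sin(360°/24) = 310.58 mm²); Subtracting the remaining from the first: starting from the r=10 cylinder (310.58 mm²), the r=10 cylinder at (8, 4) partially overlaps it — only the 138.91 mm² overlap (of its 310.58 mm²) is removed, clipping the outline — area = 171.67 mm². Overall, the cross-section is a single solid region. Net area = 171.67 mm².

171.67 mm²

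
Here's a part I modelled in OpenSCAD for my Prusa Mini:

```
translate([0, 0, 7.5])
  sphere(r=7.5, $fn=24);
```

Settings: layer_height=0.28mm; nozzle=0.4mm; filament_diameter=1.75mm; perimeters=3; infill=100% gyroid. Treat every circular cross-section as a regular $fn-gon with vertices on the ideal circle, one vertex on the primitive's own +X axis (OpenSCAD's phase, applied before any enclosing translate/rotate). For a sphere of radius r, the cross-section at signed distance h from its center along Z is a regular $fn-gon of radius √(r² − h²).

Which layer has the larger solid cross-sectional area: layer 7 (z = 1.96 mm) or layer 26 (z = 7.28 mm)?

Layer 7 (z = 1.96): the sphere: section is a regular 24-gon, circumradius = √(r²−h²) = √(7.5²−5.54²) = 5.056 (area = (24/2)·5.056²·sin(360°/24) = 79.38 mm²). So its area = 79.38 mm². Layer 26 (z = 7.28): the sphere: section is a regular 24-gon, circumradius = √(r²−h²) = √(7.5²−0.22²) = 7.497 (area = (24/2)·7.497²·sin(360°/24) = 174.55 mm²). So its area = 174.55 mm². Layer 26 is larger (174.55 vs 79.38 mm²).

layer 26 (z = 7.28 mm)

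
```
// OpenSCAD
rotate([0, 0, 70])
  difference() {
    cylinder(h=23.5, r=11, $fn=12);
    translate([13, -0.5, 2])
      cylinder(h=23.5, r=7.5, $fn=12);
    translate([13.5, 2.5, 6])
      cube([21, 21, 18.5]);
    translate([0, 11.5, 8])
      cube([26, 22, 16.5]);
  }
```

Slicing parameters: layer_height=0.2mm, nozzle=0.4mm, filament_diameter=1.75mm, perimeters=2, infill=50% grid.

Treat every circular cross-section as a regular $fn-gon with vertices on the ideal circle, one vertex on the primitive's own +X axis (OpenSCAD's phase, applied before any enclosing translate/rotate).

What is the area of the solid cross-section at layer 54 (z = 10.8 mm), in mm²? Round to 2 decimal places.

At z = 10.8 mm: the r=11 cylinder gives a regular 12-gon of circumradius 11 (constant along its height) (area = (12/2)·11.000²·sin(360°/12) = 363.00 mm²); the cylinder at (13, -0.5): section is a regular 12-gon, circumradius r=7.5 (area = (12/2)·7.500²·sin(360°/12) = 168.75 mm²); the 21×21 cube at (13.5, 2.5) contributes its full rectangle (area 441.00 mm²); the cube at (0, 11.5) is present — its section is the full 26×22 rectangle (area 572.00 mm²); Subtracting the remaining from the first: starting from the r=11 cylinder (363.00 mm²), the r=7.5 cylinder at (13, -0.5) partially overlaps it — only the 42.73 mm² overlap (of its 168.75 mm²) is removed, clipping the outline; the 21×21 cube at (13.5, 2.5) misses the remaining region (no effect); the 26×22 cube at (0, 11.5) misses the remaining region (no effect) — area = 320.27 mm²; (rotated 70° about Z; rotation is an isometry so areas/perimeters/island counts are preserved). Overall, the cross-section is a single solid region. Net area = 320.27 mm².

320.27 mm²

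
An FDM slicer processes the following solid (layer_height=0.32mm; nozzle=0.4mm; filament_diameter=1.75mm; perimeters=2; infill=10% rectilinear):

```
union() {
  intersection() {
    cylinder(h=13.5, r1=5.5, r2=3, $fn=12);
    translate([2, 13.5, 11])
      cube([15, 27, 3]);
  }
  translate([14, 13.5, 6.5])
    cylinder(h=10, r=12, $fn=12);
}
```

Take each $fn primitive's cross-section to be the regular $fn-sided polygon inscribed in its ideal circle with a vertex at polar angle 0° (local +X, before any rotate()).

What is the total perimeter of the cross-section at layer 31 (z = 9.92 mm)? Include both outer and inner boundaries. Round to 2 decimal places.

At z = 9.92 mm: the cone contributes a regular 12-gon of circumradius 3.663 (interpolated between r1=5.5 and r2=3 at t=0.735) (perimeter = 2·12·3.663·sin(180°/12) = 22.75 mm); the cube at (2, 13.5) is not intersected at this z (z outside [11, 14]); Keeping only the common overlap: at least one operand is absent at this height, so nothing remains; the r=12 cylinder at (14, 13.5) contributes a regular 12-gon of circumradius 12 (perimeter = 2·12·12.000·sin(180°/12) = 74.54 mm); Merging all regions: only the r=12 cylinder at (14, 13.5) is present, so the union is just that shape — boundary = 74.54 mm. Overall, the cross-section is a single solid region. Total boundary length (outer) = 74.54 mm.

74.54 mm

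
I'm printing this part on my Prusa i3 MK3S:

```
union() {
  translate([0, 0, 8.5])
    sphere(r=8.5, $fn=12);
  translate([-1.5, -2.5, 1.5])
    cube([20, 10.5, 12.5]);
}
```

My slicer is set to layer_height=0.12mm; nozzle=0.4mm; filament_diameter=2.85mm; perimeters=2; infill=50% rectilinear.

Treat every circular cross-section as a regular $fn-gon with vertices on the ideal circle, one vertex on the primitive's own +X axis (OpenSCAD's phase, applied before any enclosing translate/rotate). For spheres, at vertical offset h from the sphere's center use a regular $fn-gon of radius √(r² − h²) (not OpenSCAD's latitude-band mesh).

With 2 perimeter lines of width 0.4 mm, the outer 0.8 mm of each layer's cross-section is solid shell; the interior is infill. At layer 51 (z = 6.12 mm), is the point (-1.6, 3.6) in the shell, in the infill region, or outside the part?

infill

At z = 6.12 mm: the r=8.5 sphere slices to a regular 12-gon of circumradius 8.160 (√(r²−h²) with h=2.38 from center); the cube at (-1.5, -2.5) (footprint 20×10.5) is included at this height; Combining (union): the regions partially overlap (shared area 85.09 mm²), so overlapping operands fuse into one piece — 1 connected region. Overall, the cross-section is a single solid region. The nearest boundary edge runs (-4.08, 7.07)→(-1.50, 7.76); distance from the point to it = 3.99 mm. The point is inside the cross-section and 3.99 mm from the nearest boundary — more than the 0.8 mm shell width (2 × 0.4), so it's in the infill interior.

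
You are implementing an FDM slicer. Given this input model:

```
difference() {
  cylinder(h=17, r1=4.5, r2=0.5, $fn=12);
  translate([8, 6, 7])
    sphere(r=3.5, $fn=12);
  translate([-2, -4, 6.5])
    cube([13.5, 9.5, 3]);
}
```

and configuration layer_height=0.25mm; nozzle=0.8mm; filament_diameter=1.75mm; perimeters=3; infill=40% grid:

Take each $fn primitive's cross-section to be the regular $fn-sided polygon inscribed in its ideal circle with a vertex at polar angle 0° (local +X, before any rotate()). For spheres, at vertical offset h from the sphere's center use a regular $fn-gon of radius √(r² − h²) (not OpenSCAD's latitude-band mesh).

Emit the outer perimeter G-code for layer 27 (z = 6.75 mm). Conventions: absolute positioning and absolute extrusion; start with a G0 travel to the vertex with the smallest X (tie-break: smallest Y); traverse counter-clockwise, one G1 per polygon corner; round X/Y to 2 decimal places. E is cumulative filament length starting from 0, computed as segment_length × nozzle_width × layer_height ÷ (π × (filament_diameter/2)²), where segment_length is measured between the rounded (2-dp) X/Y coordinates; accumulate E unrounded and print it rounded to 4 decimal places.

At z = 6.75 mm: the cone contributes a regular 12-gon of circumradius 2.912 (interpolated between r1=4.5 and r2=0.5 at t=0.397); the r=3.5 sphere at (8, 6) slices to a regular 12-gon of circumradius 3.491 (√(r²−h²) with h=0.25 from center); the cube at (-2, -4) (footprint 13.5×9.5) is included at this height; After the difference (first − rest): starting from the cone, the r=3.5 sphere at (8, 6) misses the remaining region (no effect); the 13.5×9.5 cube at (-2, -4) partially overlaps it — only the 23.08 mm² overlap (of its 128.25 mm²) is removed, clipping the outline — 1 connected region. The outline is a single polygon with 5 vertices. Extrusion per mm of travel: 0.8 × 0.25 / (π × 0.875²) = 0.083150. Accumulating E over each segment gives final E = 0.7029.

G0 X-2.91 Y0.00 Z6.75
G1 X-2.52 Y-1.46 E0.1257
G1 X-2.00 Y-1.98 E0.1868
G1 X-2.00 Y1.98 E0.5161
G1 X-2.52 Y1.46 E0.5772
G1 X-2.91 Y0.00 E0.7029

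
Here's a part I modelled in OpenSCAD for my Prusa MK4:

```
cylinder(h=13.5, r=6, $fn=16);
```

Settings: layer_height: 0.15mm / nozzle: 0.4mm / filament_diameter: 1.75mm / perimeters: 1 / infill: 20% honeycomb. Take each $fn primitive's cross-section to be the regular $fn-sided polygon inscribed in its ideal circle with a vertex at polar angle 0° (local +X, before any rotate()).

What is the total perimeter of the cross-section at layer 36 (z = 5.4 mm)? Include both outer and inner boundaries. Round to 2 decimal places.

At z = 5.4 mm: the r=6 cylinder gives a regular 16-gon of circumradius 6 (constant along its height) (perimeter = 2·16·6.000·sin(180°/16) = 37.46 mm). Overall, the cross-section is a single solid region. Total boundary length (outer) = 37.46 mm.

37.46 mm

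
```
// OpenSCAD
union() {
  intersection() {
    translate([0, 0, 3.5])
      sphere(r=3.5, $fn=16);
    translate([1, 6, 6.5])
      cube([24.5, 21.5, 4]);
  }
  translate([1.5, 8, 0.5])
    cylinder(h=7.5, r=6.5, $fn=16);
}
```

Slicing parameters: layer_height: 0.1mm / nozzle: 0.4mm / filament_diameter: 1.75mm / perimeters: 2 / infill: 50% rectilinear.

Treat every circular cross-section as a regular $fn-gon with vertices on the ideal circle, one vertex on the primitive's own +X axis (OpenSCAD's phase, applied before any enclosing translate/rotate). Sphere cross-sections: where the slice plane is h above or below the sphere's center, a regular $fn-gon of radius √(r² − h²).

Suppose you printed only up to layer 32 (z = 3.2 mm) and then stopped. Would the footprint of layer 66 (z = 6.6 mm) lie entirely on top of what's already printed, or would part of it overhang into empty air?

Compare the two slices. At z = 3.2: the sphere: section is a regular 16-gon, circumradius = √(r²−h²) = √(3.5²−0.3²) = 3.487 (area = (16/2)·3.487²·sin(360°/16) = 37.23 mm²); the cube at (1, 6) is absent (z outside [6.5, 10.5]); After intersecting: at least one operand is absent at this height, so nothing remains; the cylinder at (1.5, 8): section is a regular 16-gon, circumradius r=6.5 (area = (16/2)·6.500²·sin(360°/16) = 129.35 mm²); Merging all regions: only the r=6.5 cylinder at (1.5, 8) is present, so the union is just that shape — area = 129.35 mm². At z = 6.6: the sphere: section is a regular 16-gon, circumradius = √(r²−h²) = √(3.5²−3.1²) = 1.625 (area = (16/2)·1.625²·sin(360°/16) = 8.08 mm²); the cube at (1, 6) (footprint 24.5×21.5) is included at this height (area 526.75 mm²); After intersecting: the 24.5×21.5 cube at (1, 6) does not overlap the r=3.5 sphere (empty) — nothing remains; the r=6.5 cylinder at (1.5, 8) gives a regular 16-gon of circumradius 6.5 (constant along its height) (area = (16/2)·6.500²·sin(360°/16) = 129.35 mm²); Merging all regions: only the r=6.5 cylinder at (1.5, 8) is present, so the union is just that shape — area = 129.35 mm². Checking containment: the cross-section at z = 6.6 is a subset of the cross-section at z = 3.2.

entirely on top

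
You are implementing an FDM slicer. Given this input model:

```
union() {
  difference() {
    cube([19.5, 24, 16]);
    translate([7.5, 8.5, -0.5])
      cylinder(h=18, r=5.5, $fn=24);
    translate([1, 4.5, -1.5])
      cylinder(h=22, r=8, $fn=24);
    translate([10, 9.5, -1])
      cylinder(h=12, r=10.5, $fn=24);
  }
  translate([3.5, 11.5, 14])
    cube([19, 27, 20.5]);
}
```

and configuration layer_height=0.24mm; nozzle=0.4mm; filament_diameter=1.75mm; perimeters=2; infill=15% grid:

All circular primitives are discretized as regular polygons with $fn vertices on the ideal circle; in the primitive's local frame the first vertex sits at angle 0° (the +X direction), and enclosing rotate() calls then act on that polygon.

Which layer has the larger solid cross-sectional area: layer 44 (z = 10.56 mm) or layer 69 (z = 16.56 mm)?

Layer 44 (z = 10.56): the cube is present — its section is the full 19.5×24 rectangle (area 468.00 mm²); the r=5.5 cylinder at (7.5, 8.5) gives a regular 24-gon of circumradius 5.5 (constant along its height) (area = (24/2)·5.500²·sin(360°/24) = 93.95 mm²); the cylinder at (1, 4.5): section is a regular 24-gon, circumradius r=8 (area = (24/2)·8.000²·sin(360°/24) = 198.77 mm²); the r=10.5 cylinder at (10, 9.5) contributes a regular 24-gon of circumradius 10.5 (area = (24/2)·10.500²·sin(360°/24) = 342.42 mm²); After the difference (first − rest): starting from the 19.5×24 cube (468.00 mm²), the r=5.5 cylinder at (7.5, 8.5) lies wholly inside it (removes its full 93.95 mm² and its 34.46 mm outline becomes a hole wall); the r=8 cylinder at (1, 4.5) partially overlaps it — only the 52.56 mm² overlap (of its 198.77 mm²) is removed, clipping the outline; the r=10.5 cylinder at (10, 9.5) partially overlaps it — only the 196.21 mm² overlap (of its 342.42 mm²) is removed, clipping the outline — area = 125.27 mm²; the cube at (3.5, 11.5) is absent (z outside [14, 34.5]); Taking the union: only the result so far is present, so the union is just that shape — area = 125.27 mm². So its area = 125.27 mm². Layer 69 (z = 16.56): the cube does not reach this height (z outside [0, 16]); the r=5.5 cylinder at (7.5, 8.5) contributes a regular 24-gon of circumradius 5.5 (area = (24/2)·5.500²·sin(360°/24) = 93.95 mm²); the r=8 cylinder at (1, 4.5) gives a regular 24-gon of circumradius 8 (constant along its height) (area = (24/2)·8.000²·sin(360°/24) = 198.77 mm²); the cylinder at (10, 9.5) is not intersected at this z (z outside [-1, 11]); After the difference (first − rest): the first operand is absent here, so nothing remains; the cube at (3.5, 11.5) is present — its section is the full 19×27 rectangle (area 513.00 mm²); Merging all regions: only the 19×27 cube at (3.5, 11.5) is present, so the union is just that shape — area = 513.00 mm². So its area = 513.00 mm². Layer 69 is larger (513.00 vs 125.27 mm²).

layer 69 (z = 16.56 mm)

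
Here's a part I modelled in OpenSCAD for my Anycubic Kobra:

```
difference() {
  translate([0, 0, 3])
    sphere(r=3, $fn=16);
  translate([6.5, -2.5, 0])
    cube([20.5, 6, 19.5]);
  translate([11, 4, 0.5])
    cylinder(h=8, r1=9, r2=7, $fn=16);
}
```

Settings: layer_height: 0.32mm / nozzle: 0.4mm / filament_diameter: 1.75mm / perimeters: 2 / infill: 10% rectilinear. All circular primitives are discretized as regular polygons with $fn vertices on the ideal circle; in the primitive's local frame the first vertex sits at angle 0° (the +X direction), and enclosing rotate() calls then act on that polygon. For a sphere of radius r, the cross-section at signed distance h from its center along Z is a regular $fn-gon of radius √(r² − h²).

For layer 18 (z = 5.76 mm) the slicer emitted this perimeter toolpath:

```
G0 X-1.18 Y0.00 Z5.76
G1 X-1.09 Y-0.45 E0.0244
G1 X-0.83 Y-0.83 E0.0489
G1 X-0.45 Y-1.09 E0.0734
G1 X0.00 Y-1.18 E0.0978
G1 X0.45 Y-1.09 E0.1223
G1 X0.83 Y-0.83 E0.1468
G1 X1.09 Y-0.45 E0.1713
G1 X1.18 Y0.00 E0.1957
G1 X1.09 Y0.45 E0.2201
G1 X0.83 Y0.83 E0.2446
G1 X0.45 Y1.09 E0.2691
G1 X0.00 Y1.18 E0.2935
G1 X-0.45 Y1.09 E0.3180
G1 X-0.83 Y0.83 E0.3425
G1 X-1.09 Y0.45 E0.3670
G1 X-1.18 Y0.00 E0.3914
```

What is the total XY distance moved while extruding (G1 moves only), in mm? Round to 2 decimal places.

7.35 mm

Sum the Euclidean lengths of each G1 segment: total = 7.35 mm.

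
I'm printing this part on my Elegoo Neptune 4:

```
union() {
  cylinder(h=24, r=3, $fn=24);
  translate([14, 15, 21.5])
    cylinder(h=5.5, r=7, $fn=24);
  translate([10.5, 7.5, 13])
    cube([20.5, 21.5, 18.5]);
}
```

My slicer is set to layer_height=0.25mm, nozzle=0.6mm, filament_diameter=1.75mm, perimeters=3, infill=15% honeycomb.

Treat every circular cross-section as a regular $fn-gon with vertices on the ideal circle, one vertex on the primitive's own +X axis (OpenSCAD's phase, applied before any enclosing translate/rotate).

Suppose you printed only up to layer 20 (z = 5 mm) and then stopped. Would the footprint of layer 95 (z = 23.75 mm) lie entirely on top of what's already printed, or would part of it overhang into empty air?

Compare the two slices. At z = 5: the r=3 cylinder gives a regular 24-gon of circumradius 3 (constant along its height) (area = (24/2)·3.000²·sin(360°/24) = 27.95 mm²); the cylinder at (14, 15) is not intersected at this z (z outside [21.5, 27]); the cube at (10.5, 7.5) is not intersected at this z (z outside [13, 31.5]); Combining (union): only the r=3 cylinder is present, so the union is just that shape — area = 27.95 mm². At z = 23.75: the r=3 cylinder contributes a regular 24-gon of circumradius 3 (area = (24/2)·3.000²·sin(360°/24) = 27.95 mm²); the cylinder at (14, 15): section is a regular 24-gon, circumradius r=7 (area = (24/2)·7.000²·sin(360°/24) = 152.19 mm²); the cube at (10.5, 7.5) (footprint 20.5×21.5) is included at this height (area 440.75 mm²); Combining (union): the regions partially overlap — summed areas 620.89 mm² minus the doubly-counted overlap 122.67 mm² gives 498.21 mm² — area = 498.21 mm². Checking containment: at z = 23.75 the cross-section extends beyond the z = 5 cross-section by about 470.26 mm².

part overhangs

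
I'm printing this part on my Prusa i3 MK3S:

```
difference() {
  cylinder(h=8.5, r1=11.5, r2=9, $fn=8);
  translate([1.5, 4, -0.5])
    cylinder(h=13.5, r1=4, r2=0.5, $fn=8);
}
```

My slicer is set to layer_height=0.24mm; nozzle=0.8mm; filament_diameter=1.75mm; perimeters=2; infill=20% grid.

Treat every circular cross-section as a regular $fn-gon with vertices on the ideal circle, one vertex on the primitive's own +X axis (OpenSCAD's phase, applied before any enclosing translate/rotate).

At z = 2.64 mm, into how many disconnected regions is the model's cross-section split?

At z = 2.64 mm: the cone: at t=0.311 of its height the radius interpolates to r₁+(r₂−r₁)t = 10.724, giving a regular 8-gon of that circumradius; the cone at (1.5, 4) (r1=4→r2=0.5) has section circumradius 3.186 here — a regular 8-gon; After the difference (first − rest): starting from the cone, the cone at (1.5, 4) lies wholly inside it (removes its full 28.71 mm² and its 19.51 mm outline becomes a hole wall) — 1 connected region with 1 hole. The result has 1 disconnected region.

1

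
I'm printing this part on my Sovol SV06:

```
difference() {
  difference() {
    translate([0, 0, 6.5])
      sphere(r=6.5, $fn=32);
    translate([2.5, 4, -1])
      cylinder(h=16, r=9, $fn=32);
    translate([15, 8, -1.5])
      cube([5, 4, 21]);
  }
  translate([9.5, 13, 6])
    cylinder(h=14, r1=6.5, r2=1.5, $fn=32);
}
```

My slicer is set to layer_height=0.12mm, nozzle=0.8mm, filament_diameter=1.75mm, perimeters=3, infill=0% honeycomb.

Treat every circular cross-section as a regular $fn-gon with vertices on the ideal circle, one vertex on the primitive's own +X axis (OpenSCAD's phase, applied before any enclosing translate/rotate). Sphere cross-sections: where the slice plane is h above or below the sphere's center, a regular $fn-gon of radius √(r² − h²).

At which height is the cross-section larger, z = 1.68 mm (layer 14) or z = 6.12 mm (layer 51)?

Layer 14 (z = 1.68): the r=6.5 sphere contributes a regular 32-gon of circumradius √(6.5²−4.82²) = 4.361 (area = (32/2)·4.361²·sin(360°/32) = 59.36 mm²); the r=9 cylinder at (2.5, 4) gives a regular 32-gon of circumradius 9 (constant along its height) (area = (32/2)·9.000²·sin(360°/32) = 252.84 mm²); the cube at (15, 8) (footprint 5×4) is included at this height (area 20.00 mm²); Subtracting the remaining from the first: starting from the r=6.5 sphere (59.36 mm²), the r=9 cylinder at (2.5, 4) partially overlaps it — only the 59.20 mm² overlap (of its 252.84 mm²) is removed, clipping the outline; the 5×4 cube at (15, 8) misses the remaining region (no effect) — area = 0.16 mm²; the cone at (9.5, 13) is not intersected at this z (z outside [6, 20]); Taking the first minus the rest: none of the subtracted shapes is present at this height, so the result so far is unchanged — area = 0.16 mm². So its area = 0.16 mm². Layer 51 (z = 6.12): the sphere: section is a regular 32-gon, circumradius = √(r²−h²) = √(6.5²−0.38²) = 6.489 (area = (32/2)·6.489²·sin(360°/32) = 131.43 mm²); the r=9 cylinder at (2.5, 4) gives a regular 32-gon of circumradius 9 (constant along its height) (area = (32/2)·9.000²·sin(360°/32) = 252.84 mm²); the cube at (15, 8) is present — its section is the full 5×4 rectangle (area 20.00 mm²); Subtracting the remaining from the first: starting from the r=6.5 sphere (131.43 mm²), the r=9 cylinder at (2.5, 4) partially overlaps it — only the 109.49 mm² overlap (of its 252.84 mm²) is removed, clipping the outline; the 5×4 cube at (15, 8) misses the remaining region (no effect) — area = 21.94 mm²; the cone at (9.5, 13) (r1=6.5→r2=1.5) has section circumradius 6.457 here — a regular 32-gon (area = (32/2)·6.457²·sin(360°/32) = 130.15 mm²); After the difference (first − rest): starting from the result so far (21.94 mm²), the cone at (9.5, 13) misses the remaining region (no effect) — area = 21.94 mm². So its area = 21.94 mm². Layer 51 is larger (21.94 vs 0.16 mm²).

layer 51 (z = 6.12 mm)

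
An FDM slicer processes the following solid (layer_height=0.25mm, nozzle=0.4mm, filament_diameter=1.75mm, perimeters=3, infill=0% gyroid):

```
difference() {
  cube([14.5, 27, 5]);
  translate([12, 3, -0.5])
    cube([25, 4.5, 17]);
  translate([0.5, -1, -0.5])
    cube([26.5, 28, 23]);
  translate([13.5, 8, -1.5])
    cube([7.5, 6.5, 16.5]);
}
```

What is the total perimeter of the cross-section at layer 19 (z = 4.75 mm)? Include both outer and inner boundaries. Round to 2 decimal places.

55.00 mm

At z = 4.75 mm: the 14.5×27 cube contributes its full rectangle (perimeter 83.00 mm); the 25×4.5 cube at (12, 3) contributes its full rectangle (perimeter 59.00 mm); the cube at (0.5, -1) (footprint 26.5×28) is included at this height (perimeter 109.00 mm); the cube at (13.5, 8) (footprint 7.5×6.5) is included at this height (perimeter 28.00 mm); Taking the first minus the rest: starting from the 14.5×27 cube, the 25×4.5 cube at (12, 3) partially overlaps it — only the 11.25 mm² overlap (of its 112.50 mm²) is removed, clipping the outline; the 26.5×28 cube at (0.5, -1) partially overlaps it — only the 366.75 mm² overlap (of its 742.00 mm²) is removed, clipping the outline; the 7.5×6.5 cube at (13.5, 8) misses the remaining region (no effect) — boundary = 55.00 mm. Overall, the cross-section is a single solid region. Total boundary length (outer) = 55.00 mm.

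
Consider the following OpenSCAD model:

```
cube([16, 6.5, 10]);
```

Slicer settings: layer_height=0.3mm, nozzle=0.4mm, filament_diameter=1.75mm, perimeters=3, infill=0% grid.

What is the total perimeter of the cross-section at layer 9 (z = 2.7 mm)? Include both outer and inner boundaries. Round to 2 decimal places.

45.00 mm

At z = 2.7 mm: the cube is present — its section is the full 16×6.5 rectangle (perimeter 45.00 mm). Overall, the cross-section is a single solid region. Total boundary length (outer) = 45.00 mm.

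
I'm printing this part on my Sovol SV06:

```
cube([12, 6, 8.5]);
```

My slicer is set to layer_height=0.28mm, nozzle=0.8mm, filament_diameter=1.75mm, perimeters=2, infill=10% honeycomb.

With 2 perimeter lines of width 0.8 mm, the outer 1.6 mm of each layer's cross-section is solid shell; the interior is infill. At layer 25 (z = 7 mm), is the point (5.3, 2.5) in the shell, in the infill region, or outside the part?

At z = 7 mm: the cube is present — its section is the full 12×6 rectangle. Overall, the cross-section is a single solid region. The nearest boundary edge runs (0.00, 0.00)→(12.00, 0.00); distance from the point to it = 2.50 mm. The point is inside the cross-section and 2.50 mm from the nearest boundary — more than the 1.6 mm shell width (2 × 0.8), so it's in the infill interior.

infill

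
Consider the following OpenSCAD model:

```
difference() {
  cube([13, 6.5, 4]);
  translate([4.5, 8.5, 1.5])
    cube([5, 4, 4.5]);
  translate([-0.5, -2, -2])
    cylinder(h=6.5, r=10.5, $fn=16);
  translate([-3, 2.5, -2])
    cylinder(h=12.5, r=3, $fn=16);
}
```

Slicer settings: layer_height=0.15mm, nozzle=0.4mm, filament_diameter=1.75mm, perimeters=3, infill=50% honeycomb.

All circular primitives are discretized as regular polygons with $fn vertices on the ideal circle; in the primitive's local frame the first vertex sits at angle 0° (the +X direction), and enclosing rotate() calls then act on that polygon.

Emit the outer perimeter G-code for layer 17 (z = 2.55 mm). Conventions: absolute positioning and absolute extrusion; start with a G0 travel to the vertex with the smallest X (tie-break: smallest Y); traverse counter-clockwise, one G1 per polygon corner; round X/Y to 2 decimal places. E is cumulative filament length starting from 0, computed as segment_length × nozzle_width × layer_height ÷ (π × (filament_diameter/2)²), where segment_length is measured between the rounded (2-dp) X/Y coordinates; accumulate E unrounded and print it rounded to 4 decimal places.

G0 X5.32 Y6.50 Z2.55
G1 X6.92 Y5.42 E0.0482
G1 X9.20 Y2.02 E0.1503
G1 X9.60 Y0.00 E0.2016
G1 X13.00 Y0.00 E0.2865
G1 X13.00 Y6.50 E0.4486
G1 X5.32 Y6.50 E0.6402

At z = 2.55 mm: the cube (footprint 13×6.5) is included at this height; the cube at (4.5, 8.5) is present — its section is the full 5×4 rectangle; the cylinder at (-0.5, -2): section is a regular 16-gon, circumradius r=10.5; the r=3 cylinder at (-3, 2.5) contributes a regular 16-gon of circumradius 3; After the difference (first − rest): starting from the 13×6.5 cube, the 5×4 cube at (4.5, 8.5) misses the remaining region (no effect); the r=10.5 cylinder at (-0.5, -2) partially overlaps it — only the 53.02 mm² overlap (of its 337.53 mm²) is removed, clipping the outline; the r=3 cylinder at (-3, 2.5) misses the remaining region (no effect) — 1 connected region. The outline is a single polygon with 6 vertices. Extrusion per mm of travel: 0.4 × 0.15 / (π × 0.875²) = 0.024945. Accumulating E over each segment gives final E = 0.6402.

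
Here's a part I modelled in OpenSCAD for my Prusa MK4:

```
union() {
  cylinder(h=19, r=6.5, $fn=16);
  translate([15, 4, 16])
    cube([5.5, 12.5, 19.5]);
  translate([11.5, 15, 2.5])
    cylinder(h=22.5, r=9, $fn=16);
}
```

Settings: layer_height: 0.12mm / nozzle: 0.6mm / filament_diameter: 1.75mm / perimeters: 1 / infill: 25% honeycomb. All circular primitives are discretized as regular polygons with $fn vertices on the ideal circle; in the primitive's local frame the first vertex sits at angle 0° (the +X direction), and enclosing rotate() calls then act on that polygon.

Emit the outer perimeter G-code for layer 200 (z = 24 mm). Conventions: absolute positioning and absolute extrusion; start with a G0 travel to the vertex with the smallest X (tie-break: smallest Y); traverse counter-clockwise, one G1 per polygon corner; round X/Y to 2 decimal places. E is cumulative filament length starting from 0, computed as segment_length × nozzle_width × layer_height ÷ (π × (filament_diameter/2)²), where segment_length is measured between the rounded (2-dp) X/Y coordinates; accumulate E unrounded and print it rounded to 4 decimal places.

G0 X2.50 Y15.00 Z24.00
G1 X3.19 Y11.56 E0.1050
G1 X5.14 Y8.64 E0.2101
G1 X8.06 Y6.69 E0.3152
G1 X11.50 Y6.00 E0.4203
G1 X14.94 Y6.69 E0.5253
G1 X15.00 Y6.72 E0.5273
G1 X15.00 Y4.00 E0.6087
G1 X20.50 Y4.00 E0.7734
G1 X20.50 Y16.50 E1.1475
G1 X20.20 Y16.50 E1.1565
G1 X19.81 Y18.44 E1.2157
G1 X17.86 Y21.36 E1.3208
G1 X14.94 Y23.31 E1.4260
G1 X11.50 Y24.00 E1.5310
G1 X8.06 Y23.31 E1.6360
G1 X5.14 Y21.36 E1.7411
G1 X3.19 Y18.44 E1.8462
G1 X2.50 Y15.00 E1.9512

At z = 24 mm: the cylinder does not reach this height (z outside [0, 19]); the 5.5×12.5 cube at (15, 4) contributes its full rectangle; the cylinder at (11.5, 15): section is a regular 16-gon, circumradius r=9; Combining (union): the regions partially overlap (shared area 39.74 mm²), so overlapping operands fuse into one piece — 1 connected region. The outline is a single polygon with 18 vertices. Extrusion per mm of travel: 0.6 × 0.12 / (π × 0.875²) = 0.029934. Accumulating E over each segment gives final E = 1.9512.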